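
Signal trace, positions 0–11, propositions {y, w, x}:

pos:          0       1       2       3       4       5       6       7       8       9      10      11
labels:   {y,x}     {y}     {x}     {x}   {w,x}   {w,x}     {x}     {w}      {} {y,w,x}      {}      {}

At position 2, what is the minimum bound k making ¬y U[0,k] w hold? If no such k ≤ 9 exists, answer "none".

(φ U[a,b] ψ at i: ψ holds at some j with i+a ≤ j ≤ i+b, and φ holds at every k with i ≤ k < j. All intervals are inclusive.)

Need earliest j ≥ 2 with w, and ¬y at every k in [2,j-1].
  j=2: rhs fails.
  j=3: rhs fails.
  j=4: rhs holds; lhs holds on [2,3]. k = 2.

2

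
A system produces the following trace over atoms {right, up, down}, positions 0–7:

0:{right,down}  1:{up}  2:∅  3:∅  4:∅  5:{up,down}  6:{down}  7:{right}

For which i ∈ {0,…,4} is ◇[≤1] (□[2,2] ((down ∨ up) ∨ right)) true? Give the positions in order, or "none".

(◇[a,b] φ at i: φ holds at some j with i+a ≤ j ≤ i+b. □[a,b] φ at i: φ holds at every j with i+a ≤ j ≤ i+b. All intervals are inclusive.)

Evaluate at each i in [0,4]:
  i=0: ✗ (none in [0,1])
  i=1: ✗ (none in [1,2])
  i=2: ✓ (witness j=3)
  i=3: ✓ (witness j=3)
  i=4: ✓ (witness j=4)

2, 3, 4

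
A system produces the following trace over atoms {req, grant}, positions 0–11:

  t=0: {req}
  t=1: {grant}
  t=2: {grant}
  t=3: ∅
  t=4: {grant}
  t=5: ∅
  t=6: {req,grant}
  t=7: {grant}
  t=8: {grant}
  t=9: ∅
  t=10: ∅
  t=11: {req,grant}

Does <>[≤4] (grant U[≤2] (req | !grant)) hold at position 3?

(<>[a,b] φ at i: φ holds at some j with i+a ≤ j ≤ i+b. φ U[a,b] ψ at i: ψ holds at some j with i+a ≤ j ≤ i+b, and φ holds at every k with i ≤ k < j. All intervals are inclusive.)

True

Check (grant U[≤2] (req | !grant)) at each j in [3,7]:
  j=3: holds
  j=4: holds
  j=5: holds
  j=6: holds
  j=7: holds
Found at j=3 → formula holds.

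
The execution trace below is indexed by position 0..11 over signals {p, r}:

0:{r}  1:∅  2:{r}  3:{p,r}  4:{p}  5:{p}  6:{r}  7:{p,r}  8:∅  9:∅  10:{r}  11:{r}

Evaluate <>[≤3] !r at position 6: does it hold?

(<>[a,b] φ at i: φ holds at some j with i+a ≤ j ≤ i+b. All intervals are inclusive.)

Check !r at each j in [6,9]:
  j=6: false
  j=7: false
  j=8: true
  j=9: true
Found at j=8 → formula holds.

Yes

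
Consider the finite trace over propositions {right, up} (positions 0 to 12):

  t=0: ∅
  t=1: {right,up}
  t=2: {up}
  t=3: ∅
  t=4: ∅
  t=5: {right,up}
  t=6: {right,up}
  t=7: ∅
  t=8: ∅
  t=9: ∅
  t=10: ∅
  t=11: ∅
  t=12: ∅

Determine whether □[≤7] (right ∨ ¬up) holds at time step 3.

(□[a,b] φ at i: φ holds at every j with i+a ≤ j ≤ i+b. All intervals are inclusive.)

Check (right ∨ ¬up) at every j in [3,10]:
  j=3: true
  j=4: true
  j=5: true
  j=6: true
  j=7: true
  j=8: true
  j=9: true
  j=10: true
All positions satisfy it → formula holds.

Yes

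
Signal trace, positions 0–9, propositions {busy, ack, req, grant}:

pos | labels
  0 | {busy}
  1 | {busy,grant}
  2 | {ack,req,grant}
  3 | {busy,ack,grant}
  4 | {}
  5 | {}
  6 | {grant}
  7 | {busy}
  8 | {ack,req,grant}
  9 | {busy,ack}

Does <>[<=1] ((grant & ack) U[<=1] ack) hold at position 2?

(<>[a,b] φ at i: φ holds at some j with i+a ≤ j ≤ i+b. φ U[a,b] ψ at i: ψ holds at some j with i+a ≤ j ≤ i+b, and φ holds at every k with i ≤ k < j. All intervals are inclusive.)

Holds

Check ((grant & ack) U[<=1] ack) at each j in [2,3]:
  j=2: holds
  j=3: holds
Found at j=2 → formula holds.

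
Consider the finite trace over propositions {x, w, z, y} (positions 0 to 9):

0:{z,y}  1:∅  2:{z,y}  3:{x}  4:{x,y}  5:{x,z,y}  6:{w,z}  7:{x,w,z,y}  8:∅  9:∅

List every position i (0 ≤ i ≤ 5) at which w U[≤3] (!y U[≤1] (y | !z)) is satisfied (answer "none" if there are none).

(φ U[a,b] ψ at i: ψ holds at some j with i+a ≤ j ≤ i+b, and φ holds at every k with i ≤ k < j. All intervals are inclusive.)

0, 1, 2, 3, 4, 5

Evaluate at each i in [0,5]:
  i=0: ✓ (rhs at j=0)
  i=1: ✓ (rhs at j=1)
  i=2: ✓ (rhs at j=2)
  i=3: ✓ (rhs at j=3)
  i=4: ✓ (rhs at j=4)
  i=5: ✓ (rhs at j=5)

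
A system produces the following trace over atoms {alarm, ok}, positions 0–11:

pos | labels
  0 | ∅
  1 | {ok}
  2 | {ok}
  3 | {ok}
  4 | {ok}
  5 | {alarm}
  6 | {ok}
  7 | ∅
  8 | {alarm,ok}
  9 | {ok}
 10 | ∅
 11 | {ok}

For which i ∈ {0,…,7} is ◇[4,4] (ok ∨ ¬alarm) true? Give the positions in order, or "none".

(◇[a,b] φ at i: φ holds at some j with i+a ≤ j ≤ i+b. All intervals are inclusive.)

Evaluate at each i in [0,7]:
  i=0: ✓ (witness j=4)
  i=1: ✗ (none in [5,5])
  i=2: ✓ (witness j=6)
  i=3: ✓ (witness j=7)
  i=4: ✓ (witness j=8)
  i=5: ✓ (witness j=9)
  i=6: ✓ (witness j=10)
  i=7: ✓ (witness j=11)

0, 2, 3, 4, 5, 6, 7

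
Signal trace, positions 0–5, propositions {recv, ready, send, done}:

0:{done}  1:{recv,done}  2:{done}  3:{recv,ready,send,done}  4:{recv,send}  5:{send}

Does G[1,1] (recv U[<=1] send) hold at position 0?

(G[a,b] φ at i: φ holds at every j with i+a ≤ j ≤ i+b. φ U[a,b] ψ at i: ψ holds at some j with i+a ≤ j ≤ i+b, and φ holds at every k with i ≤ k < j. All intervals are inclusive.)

False

Check (recv U[<=1] send) at every j in [1,1]:
  j=1: fails
Fails at j=1 → formula fails.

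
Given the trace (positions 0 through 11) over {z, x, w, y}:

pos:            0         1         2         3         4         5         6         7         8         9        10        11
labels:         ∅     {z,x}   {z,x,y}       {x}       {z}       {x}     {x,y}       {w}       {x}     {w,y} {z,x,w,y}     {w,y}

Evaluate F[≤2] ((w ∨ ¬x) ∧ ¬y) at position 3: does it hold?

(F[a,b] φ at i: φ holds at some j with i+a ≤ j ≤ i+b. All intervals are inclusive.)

Holds

Check ((w ∨ ¬x) ∧ ¬y) at each j in [3,5]:
  j=3: false
  j=4: true
  j=5: false
Found at j=4 → formula holds.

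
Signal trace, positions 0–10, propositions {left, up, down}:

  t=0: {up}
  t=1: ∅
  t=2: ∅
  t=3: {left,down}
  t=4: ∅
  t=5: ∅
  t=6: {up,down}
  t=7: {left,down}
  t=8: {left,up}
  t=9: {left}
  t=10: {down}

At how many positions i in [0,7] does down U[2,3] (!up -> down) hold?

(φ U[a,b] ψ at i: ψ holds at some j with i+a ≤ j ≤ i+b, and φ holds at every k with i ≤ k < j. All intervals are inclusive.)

Evaluate at each i in [0,7]:
  i=0: ✗ (lhs fails at k=0 before rhs at j=3)
  i=1: ✗ (lhs fails at k=1 before rhs at j=3)
  i=2: ✗ (no rhs in [4,5])
  i=3: ✗ (lhs fails at k=4 before rhs at j=6)
  i=4: ✗ (lhs fails at k=4 before rhs at j=6)
  i=5: ✗ (lhs fails at k=5 before rhs at j=7)
  i=6: ✓ (rhs at j=8; lhs holds on [6,7])
  i=7: ✗ (lhs fails at k=8 before rhs at j=10)
Positions where it holds: {6} → 1.

1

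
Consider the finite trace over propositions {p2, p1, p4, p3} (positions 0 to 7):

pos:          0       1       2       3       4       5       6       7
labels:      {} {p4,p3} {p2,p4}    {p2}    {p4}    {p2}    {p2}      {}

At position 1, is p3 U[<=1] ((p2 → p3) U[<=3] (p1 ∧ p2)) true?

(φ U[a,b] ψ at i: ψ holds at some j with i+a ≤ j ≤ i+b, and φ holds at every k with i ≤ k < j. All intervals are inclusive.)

False

Need some j in [1,2] with ((p2 → p3) U[<=3] (p1 ∧ p2)), and p3 at every k in [1,j-1].
  j=1: ((p2 → p3) U[<=3] (p1 ∧ p2)) — fails.
  j=2: ((p2 → p3) U[<=3] (p1 ∧ p2)) — fails.
No j in the window works → until fails.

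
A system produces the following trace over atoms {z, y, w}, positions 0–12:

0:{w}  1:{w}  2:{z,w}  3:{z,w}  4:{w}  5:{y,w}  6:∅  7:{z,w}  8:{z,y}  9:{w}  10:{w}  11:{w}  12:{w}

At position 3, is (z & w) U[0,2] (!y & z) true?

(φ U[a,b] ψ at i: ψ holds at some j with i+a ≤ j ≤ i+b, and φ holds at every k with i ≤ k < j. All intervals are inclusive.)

Need some j in [3,5] with (!y & z), and (z & w) at every k in [3,j-1].
  j=3: (!y & z) holds; no prefix to check → satisfied.

True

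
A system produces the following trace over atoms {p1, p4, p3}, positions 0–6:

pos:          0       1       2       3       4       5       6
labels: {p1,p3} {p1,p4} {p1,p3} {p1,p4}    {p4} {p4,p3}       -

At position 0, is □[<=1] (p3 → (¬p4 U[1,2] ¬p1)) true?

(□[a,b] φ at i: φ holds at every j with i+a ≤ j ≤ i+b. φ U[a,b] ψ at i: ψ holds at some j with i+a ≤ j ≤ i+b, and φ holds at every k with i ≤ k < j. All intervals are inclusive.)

Does not hold

Check (p3 → (¬p4 U[1,2] ¬p1)) at every j in [0,1]:
  j=0: antecedent true; consequent fails → ✗
  j=1: antecedent false → ✓
Fails at j=0 → formula fails.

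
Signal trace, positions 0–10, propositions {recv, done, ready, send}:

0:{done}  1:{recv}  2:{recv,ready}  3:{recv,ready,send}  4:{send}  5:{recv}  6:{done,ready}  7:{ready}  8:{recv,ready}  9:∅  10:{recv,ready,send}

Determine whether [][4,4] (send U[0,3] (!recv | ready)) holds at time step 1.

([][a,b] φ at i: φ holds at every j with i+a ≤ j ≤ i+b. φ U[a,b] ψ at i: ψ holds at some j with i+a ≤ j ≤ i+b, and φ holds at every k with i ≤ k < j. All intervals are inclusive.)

Check (send U[0,3] (!recv | ready)) at every j in [5,5]:
  j=5: fails
Fails at j=5 → formula fails.

Does not hold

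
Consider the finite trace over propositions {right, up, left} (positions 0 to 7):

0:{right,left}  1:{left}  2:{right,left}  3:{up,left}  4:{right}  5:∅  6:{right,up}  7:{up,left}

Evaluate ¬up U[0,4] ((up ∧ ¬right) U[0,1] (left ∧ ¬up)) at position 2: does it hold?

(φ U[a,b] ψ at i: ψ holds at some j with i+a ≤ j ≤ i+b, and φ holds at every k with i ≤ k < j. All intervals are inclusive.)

Need some j in [2,6] with ((up ∧ ¬right) U[0,1] (left ∧ ¬up)), and ¬up at every k in [2,j-1].
  j=2: ((up ∧ ¬right) U[0,1] (left ∧ ¬up)) holds; no prefix to check → satisfied.

Yes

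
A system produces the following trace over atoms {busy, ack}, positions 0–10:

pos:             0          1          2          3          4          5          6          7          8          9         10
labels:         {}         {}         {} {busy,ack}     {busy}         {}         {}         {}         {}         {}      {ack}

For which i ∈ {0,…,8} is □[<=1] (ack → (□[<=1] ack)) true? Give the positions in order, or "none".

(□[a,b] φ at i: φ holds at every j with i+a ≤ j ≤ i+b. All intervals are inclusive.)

0, 1, 4, 5, 6, 7, 8

Evaluate at each i in [0,8]:
  i=0: ✓ (all of [0,1])
  i=1: ✓ (all of [1,2])
  i=2: ✗ (fails at j=3)
  i=3: ✗ (fails at j=3)
  i=4: ✓ (all of [4,5])
  i=5: ✓ (all of [5,6])
  i=6: ✓ (all of [6,7])
  i=7: ✓ (all of [7,8])
  i=8: ✓ (all of [8,9])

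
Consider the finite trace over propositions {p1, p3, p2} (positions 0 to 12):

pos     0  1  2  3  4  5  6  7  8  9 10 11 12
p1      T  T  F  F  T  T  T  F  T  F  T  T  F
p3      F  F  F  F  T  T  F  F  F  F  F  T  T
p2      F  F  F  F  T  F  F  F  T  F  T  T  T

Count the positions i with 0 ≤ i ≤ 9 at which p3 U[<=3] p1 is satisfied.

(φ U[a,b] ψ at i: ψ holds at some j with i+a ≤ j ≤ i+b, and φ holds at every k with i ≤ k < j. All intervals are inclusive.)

6

Evaluate at each i in [0,9]:
  i=0: ✓ (rhs at j=0)
  i=1: ✓ (rhs at j=1)
  i=2: ✗ (lhs fails at k=2 before rhs at j=4)
  i=3: ✗ (lhs fails at k=3 before rhs at j=4)
  i=4: ✓ (rhs at j=4)
  i=5: ✓ (rhs at j=5)
  i=6: ✓ (rhs at j=6)
  i=7: ✗ (lhs fails at k=7 before rhs at j=8)
  i=8: ✓ (rhs at j=8)
  i=9: ✗ (lhs fails at k=9 before rhs at j=10)
Positions where it holds: {0, 1, 4, 5, 6, 8} → 6.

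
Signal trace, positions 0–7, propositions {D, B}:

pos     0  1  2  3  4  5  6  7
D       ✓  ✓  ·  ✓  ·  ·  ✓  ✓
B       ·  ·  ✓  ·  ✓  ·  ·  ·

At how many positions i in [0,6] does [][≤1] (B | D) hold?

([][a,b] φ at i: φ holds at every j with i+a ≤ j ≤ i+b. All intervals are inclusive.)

Evaluate at each i in [0,6]:
  i=0: ✓ (all of [0,1])
  i=1: ✓ (all of [1,2])
  i=2: ✓ (all of [2,3])
  i=3: ✓ (all of [3,4])
  i=4: ✗ (fails at j=5)
  i=5: ✗ (fails at j=5)
  i=6: ✓ (all of [6,7])
Positions where it holds: {0, 1, 2, 3, 6} → 5.

5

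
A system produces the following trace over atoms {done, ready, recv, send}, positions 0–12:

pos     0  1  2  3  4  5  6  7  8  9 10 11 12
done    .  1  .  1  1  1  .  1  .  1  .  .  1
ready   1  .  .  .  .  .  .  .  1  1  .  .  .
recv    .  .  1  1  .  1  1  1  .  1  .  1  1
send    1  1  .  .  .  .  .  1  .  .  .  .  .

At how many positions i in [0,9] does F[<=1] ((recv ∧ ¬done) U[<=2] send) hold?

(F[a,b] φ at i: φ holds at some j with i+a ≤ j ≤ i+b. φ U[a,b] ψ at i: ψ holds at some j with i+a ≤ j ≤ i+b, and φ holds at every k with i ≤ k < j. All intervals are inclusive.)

Evaluate at each i in [0,9]:
  i=0: ✓ (witness j=0)
  i=1: ✓ (witness j=1)
  i=2: ✗ (none in [2,3])
  i=3: ✗ (none in [3,4])
  i=4: ✗ (none in [4,5])
  i=5: ✓ (witness j=6)
  i=6: ✓ (witness j=6)
  i=7: ✓ (witness j=7)
  i=8: ✗ (none in [8,9])
  i=9: ✗ (none in [9,10])
Positions where it holds: {0, 1, 5, 6, 7} → 5.

5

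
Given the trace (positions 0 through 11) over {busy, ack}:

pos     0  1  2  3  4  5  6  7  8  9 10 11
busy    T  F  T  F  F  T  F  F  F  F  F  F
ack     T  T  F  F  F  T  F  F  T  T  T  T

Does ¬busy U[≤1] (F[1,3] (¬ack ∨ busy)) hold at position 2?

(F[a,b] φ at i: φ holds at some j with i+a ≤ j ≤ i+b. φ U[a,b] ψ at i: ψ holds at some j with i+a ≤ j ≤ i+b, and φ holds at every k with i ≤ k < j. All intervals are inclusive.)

True

Need some j in [2,3] with F[1,3] (¬ack ∨ busy), and ¬busy at every k in [2,j-1].
  j=2: F[1,3] (¬ack ∨ busy) holds; no prefix to check → satisfied.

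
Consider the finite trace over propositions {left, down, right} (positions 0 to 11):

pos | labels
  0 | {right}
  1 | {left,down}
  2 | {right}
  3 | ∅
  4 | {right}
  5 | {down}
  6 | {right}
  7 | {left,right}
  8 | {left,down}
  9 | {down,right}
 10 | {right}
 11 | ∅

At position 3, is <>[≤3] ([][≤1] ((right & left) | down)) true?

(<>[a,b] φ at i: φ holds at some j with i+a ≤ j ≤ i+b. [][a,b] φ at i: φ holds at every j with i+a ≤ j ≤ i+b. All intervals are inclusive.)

Does not hold

Check [][≤1] ((right & left) | down) at each j in [3,6]:
  j=3: fails at 3
  j=4: fails at 4
  j=5: fails at 6
  j=6: fails at 6
No position in the window satisfies it → formula fails.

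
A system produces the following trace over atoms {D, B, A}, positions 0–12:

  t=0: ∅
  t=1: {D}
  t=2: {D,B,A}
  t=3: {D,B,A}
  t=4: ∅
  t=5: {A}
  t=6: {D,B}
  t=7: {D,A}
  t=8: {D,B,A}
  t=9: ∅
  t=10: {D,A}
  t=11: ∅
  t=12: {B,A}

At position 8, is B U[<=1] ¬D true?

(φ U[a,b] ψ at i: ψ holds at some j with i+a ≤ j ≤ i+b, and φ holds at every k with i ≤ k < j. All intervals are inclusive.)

Need some j in [8,9] with ¬D, and B at every k in [8,j-1].
  j=8: ¬D false.
  j=9: ¬D holds; B holds at every k in [8,8] → satisfied.

Holds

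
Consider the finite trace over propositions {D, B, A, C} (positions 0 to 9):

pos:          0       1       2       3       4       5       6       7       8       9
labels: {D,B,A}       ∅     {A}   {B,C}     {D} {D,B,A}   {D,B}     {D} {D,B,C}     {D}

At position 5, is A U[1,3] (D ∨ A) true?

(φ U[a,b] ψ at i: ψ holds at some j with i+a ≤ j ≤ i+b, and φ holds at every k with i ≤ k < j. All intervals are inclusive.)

Holds

Need some j in [6,8] with (D ∨ A), and A at every k in [5,j-1].
  j=6: (D ∨ A) holds; A holds at every k in [5,5] → satisfied.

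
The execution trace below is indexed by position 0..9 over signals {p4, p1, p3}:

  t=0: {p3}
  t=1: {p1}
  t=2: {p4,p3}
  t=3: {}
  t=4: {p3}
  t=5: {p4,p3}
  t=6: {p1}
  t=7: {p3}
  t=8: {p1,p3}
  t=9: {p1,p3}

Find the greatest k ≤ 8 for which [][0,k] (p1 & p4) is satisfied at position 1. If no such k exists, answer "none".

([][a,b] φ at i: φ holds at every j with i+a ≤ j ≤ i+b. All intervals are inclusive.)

(p1 & p4) must hold from j=1 onward; find where it first fails.
  j=1: fails → no k works.

none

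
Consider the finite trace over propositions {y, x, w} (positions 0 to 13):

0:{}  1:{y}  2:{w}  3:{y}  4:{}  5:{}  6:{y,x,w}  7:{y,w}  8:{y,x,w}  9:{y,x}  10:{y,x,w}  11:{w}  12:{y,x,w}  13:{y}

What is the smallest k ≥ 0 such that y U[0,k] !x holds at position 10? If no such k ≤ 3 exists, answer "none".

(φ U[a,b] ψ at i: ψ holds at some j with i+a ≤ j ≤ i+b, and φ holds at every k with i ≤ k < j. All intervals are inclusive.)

1

Need earliest j ≥ 10 with !x, and y at every k in [10,j-1].
  j=10: rhs fails.
  j=11: rhs holds; lhs holds on [10,10]. k = 1.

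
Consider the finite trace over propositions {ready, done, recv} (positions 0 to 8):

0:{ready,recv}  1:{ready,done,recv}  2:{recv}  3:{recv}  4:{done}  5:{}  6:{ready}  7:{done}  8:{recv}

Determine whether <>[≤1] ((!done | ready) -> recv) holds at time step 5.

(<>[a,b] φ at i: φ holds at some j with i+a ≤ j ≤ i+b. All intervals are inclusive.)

Check ((!done | ready) -> recv) at each j in [5,6]:
  j=5: false
  j=6: false
No position in the window satisfies it → formula fails.

No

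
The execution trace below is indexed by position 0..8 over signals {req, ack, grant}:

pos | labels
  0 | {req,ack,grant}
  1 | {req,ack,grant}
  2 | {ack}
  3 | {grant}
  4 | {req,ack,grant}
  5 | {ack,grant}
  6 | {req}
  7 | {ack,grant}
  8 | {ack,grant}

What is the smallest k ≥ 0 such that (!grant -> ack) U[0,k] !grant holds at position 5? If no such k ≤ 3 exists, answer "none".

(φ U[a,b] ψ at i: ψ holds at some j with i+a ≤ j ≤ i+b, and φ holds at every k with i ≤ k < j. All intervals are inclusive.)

1

Need earliest j ≥ 5 with !grant, and (!grant -> ack) at every k in [5,j-1].
  j=5: rhs fails.
  j=6: rhs holds; lhs holds on [5,5]. k = 1.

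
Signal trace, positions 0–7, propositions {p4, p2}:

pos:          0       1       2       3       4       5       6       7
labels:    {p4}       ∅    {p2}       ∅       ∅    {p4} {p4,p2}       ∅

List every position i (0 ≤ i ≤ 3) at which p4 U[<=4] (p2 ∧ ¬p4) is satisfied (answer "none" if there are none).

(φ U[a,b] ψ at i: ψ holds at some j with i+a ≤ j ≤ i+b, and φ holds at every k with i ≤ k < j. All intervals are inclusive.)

2

Evaluate at each i in [0,3]:
  i=0: ✗ (lhs fails at k=1 before rhs at j=2)
  i=1: ✗ (lhs fails at k=1 before rhs at j=2)
  i=2: ✓ (rhs at j=2)
  i=3: ✗ (no rhs in [3,7])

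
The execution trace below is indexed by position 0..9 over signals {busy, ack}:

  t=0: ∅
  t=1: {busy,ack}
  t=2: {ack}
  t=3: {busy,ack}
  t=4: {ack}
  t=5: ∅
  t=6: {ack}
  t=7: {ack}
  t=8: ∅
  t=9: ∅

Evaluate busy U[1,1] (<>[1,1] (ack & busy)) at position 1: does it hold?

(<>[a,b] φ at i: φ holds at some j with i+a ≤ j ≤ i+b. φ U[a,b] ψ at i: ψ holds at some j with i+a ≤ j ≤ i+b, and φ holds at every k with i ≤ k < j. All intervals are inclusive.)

Need some j in [2,2] with <>[1,1] (ack & busy), and busy at every k in [1,j-1].
  j=2: <>[1,1] (ack & busy) holds; busy holds at every k in [1,1] → satisfied.

True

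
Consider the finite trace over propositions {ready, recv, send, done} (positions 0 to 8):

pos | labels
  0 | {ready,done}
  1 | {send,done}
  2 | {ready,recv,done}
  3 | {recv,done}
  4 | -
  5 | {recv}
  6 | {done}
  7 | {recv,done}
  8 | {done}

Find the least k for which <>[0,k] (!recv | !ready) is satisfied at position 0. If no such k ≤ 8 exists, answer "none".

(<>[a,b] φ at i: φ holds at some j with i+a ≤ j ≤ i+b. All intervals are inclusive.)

Scan j = 0,1,… for (!recv | !ready):
  j=0: holds
First hit at j=0, so smallest k = 0-0 = 0.

0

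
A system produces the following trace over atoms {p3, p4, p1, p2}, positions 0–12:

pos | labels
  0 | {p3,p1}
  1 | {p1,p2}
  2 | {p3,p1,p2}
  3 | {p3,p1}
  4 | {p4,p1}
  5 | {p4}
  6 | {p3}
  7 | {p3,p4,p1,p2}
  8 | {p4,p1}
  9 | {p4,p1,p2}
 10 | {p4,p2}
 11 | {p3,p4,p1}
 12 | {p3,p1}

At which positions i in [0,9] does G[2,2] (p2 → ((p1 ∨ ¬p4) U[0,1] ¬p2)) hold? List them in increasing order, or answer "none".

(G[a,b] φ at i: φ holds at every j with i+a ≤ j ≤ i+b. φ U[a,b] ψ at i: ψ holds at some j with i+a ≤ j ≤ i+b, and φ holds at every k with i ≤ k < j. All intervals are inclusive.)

Evaluate at each i in [0,9]:
  i=0: ✓ (all of [2,2])
  i=1: ✓ (all of [3,3])
  i=2: ✓ (all of [4,4])
  i=3: ✓ (all of [5,5])
  i=4: ✓ (all of [6,6])
  i=5: ✓ (all of [7,7])
  i=6: ✓ (all of [8,8])
  i=7: ✗ (fails at j=9)
  i=8: ✗ (fails at j=10)
  i=9: ✓ (all of [11,11])

0, 1, 2, 3, 4, 5, 6, 9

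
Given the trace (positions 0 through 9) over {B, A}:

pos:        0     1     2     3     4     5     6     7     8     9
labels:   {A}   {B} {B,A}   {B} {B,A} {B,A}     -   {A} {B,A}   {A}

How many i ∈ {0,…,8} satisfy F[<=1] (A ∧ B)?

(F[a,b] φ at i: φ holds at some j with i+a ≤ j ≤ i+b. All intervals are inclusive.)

Evaluate at each i in [0,8]:
  i=0: ✗ (none in [0,1])
  i=1: ✓ (witness j=2)
  i=2: ✓ (witness j=2)
  i=3: ✓ (witness j=4)
  i=4: ✓ (witness j=4)
  i=5: ✓ (witness j=5)
  i=6: ✗ (none in [6,7])
  i=7: ✓ (witness j=8)
  i=8: ✓ (witness j=8)
Positions where it holds: {1, 2, 3, 4, 5, 7, 8} → 7.

7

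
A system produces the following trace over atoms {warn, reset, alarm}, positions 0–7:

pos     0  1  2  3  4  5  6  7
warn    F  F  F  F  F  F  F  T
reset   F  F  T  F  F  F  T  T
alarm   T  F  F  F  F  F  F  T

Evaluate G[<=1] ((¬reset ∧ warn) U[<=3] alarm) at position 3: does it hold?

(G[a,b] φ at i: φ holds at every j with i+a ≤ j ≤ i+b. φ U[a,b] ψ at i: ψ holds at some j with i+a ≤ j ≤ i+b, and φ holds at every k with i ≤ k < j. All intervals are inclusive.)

No

Check ((¬reset ∧ warn) U[<=3] alarm) at every j in [3,4]:
  j=3: fails
  j=4: fails
Fails at j=3 → formula fails.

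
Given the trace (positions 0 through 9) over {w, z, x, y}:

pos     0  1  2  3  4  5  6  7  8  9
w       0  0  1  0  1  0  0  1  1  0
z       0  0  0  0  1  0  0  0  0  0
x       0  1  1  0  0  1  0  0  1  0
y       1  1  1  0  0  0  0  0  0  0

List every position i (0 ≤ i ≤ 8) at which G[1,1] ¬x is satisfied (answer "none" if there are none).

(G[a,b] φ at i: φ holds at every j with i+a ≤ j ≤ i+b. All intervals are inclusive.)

Evaluate at each i in [0,8]:
  i=0: ✗ (fails at j=1)
  i=1: ✗ (fails at j=2)
  i=2: ✓ (all of [3,3])
  i=3: ✓ (all of [4,4])
  i=4: ✗ (fails at j=5)
  i=5: ✓ (all of [6,6])
  i=6: ✓ (all of [7,7])
  i=7: ✗ (fails at j=8)
  i=8: ✓ (all of [9,9])

2, 3, 5, 6, 8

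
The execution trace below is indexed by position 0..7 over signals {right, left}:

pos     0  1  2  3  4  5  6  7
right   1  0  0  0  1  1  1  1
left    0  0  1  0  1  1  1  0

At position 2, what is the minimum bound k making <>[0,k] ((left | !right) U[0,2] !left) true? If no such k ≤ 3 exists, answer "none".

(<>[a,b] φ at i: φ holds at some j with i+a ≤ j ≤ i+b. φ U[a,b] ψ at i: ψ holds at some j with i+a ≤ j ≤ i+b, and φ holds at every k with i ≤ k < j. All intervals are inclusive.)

0

Scan j = 2,3,… for ((left | !right) U[0,2] !left):
  j=2: holds
First hit at j=2, so smallest k = 2-2 = 0.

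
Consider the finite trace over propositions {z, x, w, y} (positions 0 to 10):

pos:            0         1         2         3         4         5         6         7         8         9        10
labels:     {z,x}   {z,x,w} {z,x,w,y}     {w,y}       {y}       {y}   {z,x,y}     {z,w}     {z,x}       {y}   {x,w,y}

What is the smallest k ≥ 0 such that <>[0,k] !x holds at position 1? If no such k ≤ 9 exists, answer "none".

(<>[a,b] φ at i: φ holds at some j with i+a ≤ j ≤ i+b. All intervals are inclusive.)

2

Scan j = 1,2,… for !x:
  j=1: fails
  j=2: fails
  j=3: holds
First hit at j=3, so smallest k = 3-1 = 2.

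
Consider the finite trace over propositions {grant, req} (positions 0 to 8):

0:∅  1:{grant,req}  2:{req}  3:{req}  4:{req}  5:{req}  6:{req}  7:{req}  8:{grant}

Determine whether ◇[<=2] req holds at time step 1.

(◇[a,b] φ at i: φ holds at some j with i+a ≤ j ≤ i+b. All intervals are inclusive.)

True

Check req at each j in [1,3]:
  j=1: true
  j=2: true
  j=3: true
Found at j=1 → formula holds.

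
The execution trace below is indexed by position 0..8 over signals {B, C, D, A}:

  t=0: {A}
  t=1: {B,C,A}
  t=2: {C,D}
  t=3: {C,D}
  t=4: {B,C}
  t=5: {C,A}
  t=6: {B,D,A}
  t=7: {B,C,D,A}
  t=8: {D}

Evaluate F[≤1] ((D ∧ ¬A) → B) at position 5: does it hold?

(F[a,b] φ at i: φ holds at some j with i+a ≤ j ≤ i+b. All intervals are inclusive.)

Yes

Check ((D ∧ ¬A) → B) at each j in [5,6]:
  j=5: true
  j=6: true
Found at j=5 → formula holds.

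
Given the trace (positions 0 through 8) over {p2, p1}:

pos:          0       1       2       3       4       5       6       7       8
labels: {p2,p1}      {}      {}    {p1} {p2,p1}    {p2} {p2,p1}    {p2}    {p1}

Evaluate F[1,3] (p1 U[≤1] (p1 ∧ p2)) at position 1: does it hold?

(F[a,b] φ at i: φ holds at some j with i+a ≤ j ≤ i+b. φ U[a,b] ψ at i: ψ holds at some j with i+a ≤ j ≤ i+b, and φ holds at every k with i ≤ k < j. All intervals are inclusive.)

Yes

Check (p1 U[≤1] (p1 ∧ p2)) at each j in [2,4]:
  j=2: fails
  j=3: holds
  j=4: holds
Found at j=3 → formula holds.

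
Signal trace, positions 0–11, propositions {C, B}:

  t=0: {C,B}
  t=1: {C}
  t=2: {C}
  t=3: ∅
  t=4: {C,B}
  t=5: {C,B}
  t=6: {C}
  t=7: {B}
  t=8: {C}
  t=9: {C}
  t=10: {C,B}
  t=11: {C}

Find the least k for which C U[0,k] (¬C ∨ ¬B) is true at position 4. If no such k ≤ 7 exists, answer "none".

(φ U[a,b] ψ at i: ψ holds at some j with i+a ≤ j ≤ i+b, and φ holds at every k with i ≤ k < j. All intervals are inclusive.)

2

Need earliest j ≥ 4 with (¬C ∨ ¬B), and C at every k in [4,j-1].
  j=4: rhs fails.
  j=5: rhs fails.
  j=6: rhs holds; lhs holds on [4,5]. k = 2.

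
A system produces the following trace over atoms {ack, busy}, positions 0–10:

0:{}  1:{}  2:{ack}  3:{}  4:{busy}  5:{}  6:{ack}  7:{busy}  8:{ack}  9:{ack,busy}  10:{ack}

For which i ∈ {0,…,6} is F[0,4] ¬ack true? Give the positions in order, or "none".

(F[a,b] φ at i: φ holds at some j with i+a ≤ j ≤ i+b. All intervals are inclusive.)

0, 1, 2, 3, 4, 5, 6

Evaluate at each i in [0,6]:
  i=0: ✓ (witness j=0)
  i=1: ✓ (witness j=1)
  i=2: ✓ (witness j=3)
  i=3: ✓ (witness j=3)
  i=4: ✓ (witness j=4)
  i=5: ✓ (witness j=5)
  i=6: ✓ (witness j=7)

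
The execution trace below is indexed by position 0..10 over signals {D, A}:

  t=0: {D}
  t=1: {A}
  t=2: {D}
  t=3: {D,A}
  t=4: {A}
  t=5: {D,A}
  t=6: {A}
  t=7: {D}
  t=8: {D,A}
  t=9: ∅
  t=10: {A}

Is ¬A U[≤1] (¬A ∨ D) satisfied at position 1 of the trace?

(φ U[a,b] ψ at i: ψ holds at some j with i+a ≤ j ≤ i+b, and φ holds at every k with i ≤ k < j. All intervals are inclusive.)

Need some j in [1,2] with (¬A ∨ D), and ¬A at every k in [1,j-1].
  j=1: (¬A ∨ D) false.
  j=2: (¬A ∨ D) holds, but ¬A fails at k=1 → not this j.
No j in the window works → until fails.

Does not hold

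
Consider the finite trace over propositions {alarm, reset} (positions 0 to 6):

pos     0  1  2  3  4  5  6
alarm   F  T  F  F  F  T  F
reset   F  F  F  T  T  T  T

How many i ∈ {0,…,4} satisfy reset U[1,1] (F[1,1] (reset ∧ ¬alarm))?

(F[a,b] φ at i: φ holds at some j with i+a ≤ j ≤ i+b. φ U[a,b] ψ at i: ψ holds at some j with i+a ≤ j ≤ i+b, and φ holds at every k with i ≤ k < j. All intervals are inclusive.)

1

Evaluate at each i in [0,4]:
  i=0: ✗ (no rhs in [1,1])
  i=1: ✗ (lhs fails at k=1 before rhs at j=2)
  i=2: ✗ (lhs fails at k=2 before rhs at j=3)
  i=3: ✗ (no rhs in [4,4])
  i=4: ✓ (rhs at j=5; lhs holds on [4,4])
Positions where it holds: {4} → 1.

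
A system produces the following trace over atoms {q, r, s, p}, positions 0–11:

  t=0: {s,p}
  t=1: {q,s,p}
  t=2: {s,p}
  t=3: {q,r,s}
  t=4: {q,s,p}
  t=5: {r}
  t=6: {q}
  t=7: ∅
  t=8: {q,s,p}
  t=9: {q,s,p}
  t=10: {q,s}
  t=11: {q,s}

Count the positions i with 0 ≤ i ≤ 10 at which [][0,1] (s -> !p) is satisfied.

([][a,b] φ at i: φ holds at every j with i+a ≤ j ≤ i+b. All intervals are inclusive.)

3

Evaluate at each i in [0,10]:
  i=0: ✗ (fails at j=0)
  i=1: ✗ (fails at j=1)
  i=2: ✗ (fails at j=2)
  i=3: ✗ (fails at j=4)
  i=4: ✗ (fails at j=4)
  i=5: ✓ (all of [5,6])
  i=6: ✓ (all of [6,7])
  i=7: ✗ (fails at j=8)
  i=8: ✗ (fails at j=8)
  i=9: ✗ (fails at j=9)
  i=10: ✓ (all of [10,11])
Positions where it holds: {5, 6, 10} → 3.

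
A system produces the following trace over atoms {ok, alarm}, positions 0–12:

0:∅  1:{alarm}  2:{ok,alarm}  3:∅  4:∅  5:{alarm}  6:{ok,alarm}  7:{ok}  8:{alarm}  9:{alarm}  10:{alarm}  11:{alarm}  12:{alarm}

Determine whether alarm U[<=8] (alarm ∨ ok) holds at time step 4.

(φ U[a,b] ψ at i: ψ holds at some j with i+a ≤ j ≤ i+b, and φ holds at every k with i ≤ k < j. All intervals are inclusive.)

Need some j in [4,12] with (alarm ∨ ok), and alarm at every k in [4,j-1].
  j=4: (alarm ∨ ok) false.
  j=5: (alarm ∨ ok) holds, but alarm fails at k=4 → not this j.
  j=6: (alarm ∨ ok) holds, but alarm fails at k=4 → not this j.
  j=7: (alarm ∨ ok) holds, but alarm fails at k=4 → not this j.
  j=8: (alarm ∨ ok) holds, but alarm fails at k=4 → not this j.
  j=9: (alarm ∨ ok) holds, but alarm fails at k=4 → not this j.
  j=10: (alarm ∨ ok) holds, but alarm fails at k=4 → not this j.
  j=11: (alarm ∨ ok) holds, but alarm fails at k=4 → not this j.
  j=12: (alarm ∨ ok) holds, but alarm fails at k=4 → not this j.
No j in the window works → until fails.

Does not hold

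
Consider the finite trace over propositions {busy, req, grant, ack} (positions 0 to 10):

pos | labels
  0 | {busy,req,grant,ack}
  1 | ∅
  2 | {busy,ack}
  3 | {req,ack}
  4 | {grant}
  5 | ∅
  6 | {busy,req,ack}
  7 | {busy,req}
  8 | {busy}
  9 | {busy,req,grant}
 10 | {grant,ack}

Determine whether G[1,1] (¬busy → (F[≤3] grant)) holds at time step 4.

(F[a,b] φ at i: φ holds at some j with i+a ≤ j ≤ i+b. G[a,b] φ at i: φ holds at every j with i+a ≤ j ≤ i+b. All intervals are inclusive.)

Check (¬busy → (F[≤3] grant)) at every j in [5,5]:
  j=5: antecedent true; consequent fails (none in [5,8]) → ✗
Fails at j=5 → formula fails.

No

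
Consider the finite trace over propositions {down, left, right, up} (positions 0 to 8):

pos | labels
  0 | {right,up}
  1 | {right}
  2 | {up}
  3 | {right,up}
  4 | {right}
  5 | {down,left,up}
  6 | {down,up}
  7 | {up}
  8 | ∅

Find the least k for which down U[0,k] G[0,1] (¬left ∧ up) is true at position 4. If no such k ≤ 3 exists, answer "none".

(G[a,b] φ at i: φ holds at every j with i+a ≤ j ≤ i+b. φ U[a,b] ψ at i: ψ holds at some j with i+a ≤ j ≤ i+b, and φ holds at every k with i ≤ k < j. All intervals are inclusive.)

Need earliest j ≥ 4 with G[0,1] (¬left ∧ up), and down at every k in [4,j-1].
  j=4: rhs fails.
  j=5: rhs fails.
  j=6: rhs holds but lhs fails at k=4.
  j=7: rhs fails.
No witness within the range → none.

none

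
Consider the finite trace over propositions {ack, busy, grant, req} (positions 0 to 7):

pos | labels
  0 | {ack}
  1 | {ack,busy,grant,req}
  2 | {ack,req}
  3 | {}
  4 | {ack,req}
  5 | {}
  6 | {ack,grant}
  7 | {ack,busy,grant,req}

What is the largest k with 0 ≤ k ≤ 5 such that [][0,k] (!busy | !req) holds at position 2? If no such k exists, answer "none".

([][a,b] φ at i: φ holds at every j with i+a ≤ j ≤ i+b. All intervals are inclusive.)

4

(!busy | !req) must hold from j=2 onward; find where it first fails.
  j=2: holds
  j=3: holds
  j=4: holds
  j=5: holds
  j=6: holds
  j=7: fails
Holds on [2,6], so largest k = 4.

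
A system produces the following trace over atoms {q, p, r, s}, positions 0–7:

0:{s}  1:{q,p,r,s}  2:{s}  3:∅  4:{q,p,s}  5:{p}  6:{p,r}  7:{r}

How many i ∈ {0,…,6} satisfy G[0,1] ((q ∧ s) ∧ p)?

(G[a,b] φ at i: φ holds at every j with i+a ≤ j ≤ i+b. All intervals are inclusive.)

0

Evaluate at each i in [0,6]:
  i=0: ✗ (fails at j=0)
  i=1: ✗ (fails at j=2)
  i=2: ✗ (fails at j=2)
  i=3: ✗ (fails at j=3)
  i=4: ✗ (fails at j=5)
  i=5: ✗ (fails at j=5)
  i=6: ✗ (fails at j=6)
Positions where it holds: {} → 0.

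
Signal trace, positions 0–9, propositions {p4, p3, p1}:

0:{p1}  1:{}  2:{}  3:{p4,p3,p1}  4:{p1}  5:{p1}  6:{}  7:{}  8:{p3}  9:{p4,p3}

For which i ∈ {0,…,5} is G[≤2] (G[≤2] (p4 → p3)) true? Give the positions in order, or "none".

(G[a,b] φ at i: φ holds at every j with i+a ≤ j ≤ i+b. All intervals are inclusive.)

Evaluate at each i in [0,5]:
  i=0: ✓ (all of [0,2])
  i=1: ✓ (all of [1,3])
  i=2: ✓ (all of [2,4])
  i=3: ✓ (all of [3,5])
  i=4: ✓ (all of [4,6])
  i=5: ✓ (all of [5,7])

0, 1, 2, 3, 4, 5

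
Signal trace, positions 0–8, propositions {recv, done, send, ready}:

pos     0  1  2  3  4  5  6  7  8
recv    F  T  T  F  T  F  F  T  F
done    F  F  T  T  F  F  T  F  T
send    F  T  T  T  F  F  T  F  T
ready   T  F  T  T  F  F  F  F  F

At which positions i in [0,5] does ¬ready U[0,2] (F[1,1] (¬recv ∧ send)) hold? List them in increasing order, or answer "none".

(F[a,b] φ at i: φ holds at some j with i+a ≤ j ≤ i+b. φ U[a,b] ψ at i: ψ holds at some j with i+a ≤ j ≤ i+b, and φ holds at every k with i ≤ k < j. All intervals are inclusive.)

1, 2, 4, 5

Evaluate at each i in [0,5]:
  i=0: ✗ (lhs fails at k=0 before rhs at j=2)
  i=1: ✓ (rhs at j=2; lhs holds on [1,1])
  i=2: ✓ (rhs at j=2)
  i=3: ✗ (lhs fails at k=3 before rhs at j=5)
  i=4: ✓ (rhs at j=5; lhs holds on [4,4])
  i=5: ✓ (rhs at j=5)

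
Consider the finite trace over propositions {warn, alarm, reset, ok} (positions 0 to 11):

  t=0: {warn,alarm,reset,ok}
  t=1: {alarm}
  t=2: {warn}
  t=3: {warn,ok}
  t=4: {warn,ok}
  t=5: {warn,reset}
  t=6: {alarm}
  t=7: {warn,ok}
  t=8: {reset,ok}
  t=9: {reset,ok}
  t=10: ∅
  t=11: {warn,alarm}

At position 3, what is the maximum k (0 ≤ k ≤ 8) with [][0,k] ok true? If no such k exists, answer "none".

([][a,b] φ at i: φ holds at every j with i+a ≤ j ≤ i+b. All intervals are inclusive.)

ok must hold from j=3 onward; find where it first fails.
  j=3: holds
  j=4: holds
  j=5: fails
Holds on [3,4], so largest k = 1.

1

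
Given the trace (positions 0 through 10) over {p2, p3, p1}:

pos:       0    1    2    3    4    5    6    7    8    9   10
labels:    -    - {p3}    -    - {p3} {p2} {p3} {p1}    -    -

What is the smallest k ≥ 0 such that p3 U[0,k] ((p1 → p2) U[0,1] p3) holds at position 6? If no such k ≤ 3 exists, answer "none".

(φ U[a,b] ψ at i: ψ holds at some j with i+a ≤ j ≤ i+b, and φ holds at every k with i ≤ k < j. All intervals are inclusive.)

0

Need earliest j ≥ 6 with ((p1 → p2) U[0,1] p3), and p3 at every k in [6,j-1].
  j=6: rhs holds (empty prefix). k = 0.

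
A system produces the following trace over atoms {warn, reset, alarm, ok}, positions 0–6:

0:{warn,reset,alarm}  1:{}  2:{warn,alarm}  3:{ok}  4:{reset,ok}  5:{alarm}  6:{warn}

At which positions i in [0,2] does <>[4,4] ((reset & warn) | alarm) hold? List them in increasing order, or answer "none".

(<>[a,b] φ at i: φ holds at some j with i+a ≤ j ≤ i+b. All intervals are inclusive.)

Evaluate at each i in [0,2]:
  i=0: ✗ (none in [4,4])
  i=1: ✓ (witness j=5)
  i=2: ✗ (none in [6,6])

1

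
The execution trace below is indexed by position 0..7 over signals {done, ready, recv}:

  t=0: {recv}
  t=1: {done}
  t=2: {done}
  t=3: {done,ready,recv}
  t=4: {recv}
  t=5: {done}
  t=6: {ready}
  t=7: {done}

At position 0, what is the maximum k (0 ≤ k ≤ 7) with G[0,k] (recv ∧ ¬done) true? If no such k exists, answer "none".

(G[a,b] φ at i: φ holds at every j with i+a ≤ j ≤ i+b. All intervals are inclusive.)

(recv ∧ ¬done) must hold from j=0 onward; find where it first fails.
  j=0: holds
  j=1: fails
Holds on [0,0], so largest k = 0.

0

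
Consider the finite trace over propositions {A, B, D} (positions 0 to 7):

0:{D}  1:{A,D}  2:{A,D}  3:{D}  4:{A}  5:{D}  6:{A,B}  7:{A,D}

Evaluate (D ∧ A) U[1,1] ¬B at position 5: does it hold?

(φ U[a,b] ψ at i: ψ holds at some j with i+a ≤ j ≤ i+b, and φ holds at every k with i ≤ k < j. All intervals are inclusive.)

No

Need some j in [6,6] with ¬B, and (D ∧ A) at every k in [5,j-1].
  j=6: ¬B false.
No j in the window works → until fails.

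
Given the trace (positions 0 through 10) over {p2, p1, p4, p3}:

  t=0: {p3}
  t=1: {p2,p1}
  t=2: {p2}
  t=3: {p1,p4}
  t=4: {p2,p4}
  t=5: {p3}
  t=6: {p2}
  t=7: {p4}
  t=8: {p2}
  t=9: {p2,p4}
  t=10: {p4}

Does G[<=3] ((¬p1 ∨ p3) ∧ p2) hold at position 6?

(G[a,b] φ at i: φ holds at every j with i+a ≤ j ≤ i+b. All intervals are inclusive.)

Check ((¬p1 ∨ p3) ∧ p2) at every j in [6,9]:
  j=6: true
  j=7: false
  j=8: true
  j=9: true
Fails at j=7 → formula fails.

No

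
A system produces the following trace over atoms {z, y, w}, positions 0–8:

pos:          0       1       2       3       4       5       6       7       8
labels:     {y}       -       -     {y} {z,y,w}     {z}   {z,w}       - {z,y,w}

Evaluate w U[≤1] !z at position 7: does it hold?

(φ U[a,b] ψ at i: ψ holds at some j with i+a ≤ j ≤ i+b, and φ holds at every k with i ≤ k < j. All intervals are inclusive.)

Yes

Need some j in [7,8] with !z, and w at every k in [7,j-1].
  j=7: !z holds; no prefix to check → satisfied.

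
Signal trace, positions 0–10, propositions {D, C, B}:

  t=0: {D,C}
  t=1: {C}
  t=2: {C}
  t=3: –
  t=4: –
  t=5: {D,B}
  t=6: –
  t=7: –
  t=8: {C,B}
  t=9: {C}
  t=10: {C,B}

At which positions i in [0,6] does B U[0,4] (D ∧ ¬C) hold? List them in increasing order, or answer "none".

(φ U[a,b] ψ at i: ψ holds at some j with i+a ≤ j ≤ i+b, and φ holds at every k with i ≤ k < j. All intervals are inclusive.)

5

Evaluate at each i in [0,6]:
  i=0: ✗ (no rhs in [0,4])
  i=1: ✗ (lhs fails at k=1 before rhs at j=5)
  i=2: ✗ (lhs fails at k=2 before rhs at j=5)
  i=3: ✗ (lhs fails at k=3 before rhs at j=5)
  i=4: ✗ (lhs fails at k=4 before rhs at j=5)
  i=5: ✓ (rhs at j=5)
  i=6: ✗ (no rhs in [6,10])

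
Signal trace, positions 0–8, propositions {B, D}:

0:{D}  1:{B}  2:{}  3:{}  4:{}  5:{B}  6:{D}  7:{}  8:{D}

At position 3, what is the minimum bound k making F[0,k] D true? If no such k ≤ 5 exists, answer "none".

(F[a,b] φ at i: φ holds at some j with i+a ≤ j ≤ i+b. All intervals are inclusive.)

Scan j = 3,4,… for D:
  j=3: fails
  j=4: fails
  j=5: fails
  j=6: holds
First hit at j=6, so smallest k = 6-3 = 3.

3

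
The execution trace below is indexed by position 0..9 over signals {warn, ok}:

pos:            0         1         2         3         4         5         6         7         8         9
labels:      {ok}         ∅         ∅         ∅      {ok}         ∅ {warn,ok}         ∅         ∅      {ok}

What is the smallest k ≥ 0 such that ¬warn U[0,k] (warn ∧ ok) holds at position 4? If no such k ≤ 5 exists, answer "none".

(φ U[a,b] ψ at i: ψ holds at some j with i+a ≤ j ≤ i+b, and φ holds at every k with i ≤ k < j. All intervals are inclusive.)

Need earliest j ≥ 4 with (warn ∧ ok), and ¬warn at every k in [4,j-1].
  j=4: rhs fails.
  j=5: rhs fails.
  j=6: rhs holds; lhs holds on [4,5]. k = 2.

2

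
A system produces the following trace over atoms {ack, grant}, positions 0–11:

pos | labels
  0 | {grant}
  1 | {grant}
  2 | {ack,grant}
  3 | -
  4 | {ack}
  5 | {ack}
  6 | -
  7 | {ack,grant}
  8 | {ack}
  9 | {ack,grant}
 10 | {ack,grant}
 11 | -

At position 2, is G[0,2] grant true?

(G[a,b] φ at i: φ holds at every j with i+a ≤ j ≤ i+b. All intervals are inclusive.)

Does not hold

Check grant at every j in [2,4]:
  j=2: true
  j=3: false
  j=4: false
Fails at j=3 → formula fails.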